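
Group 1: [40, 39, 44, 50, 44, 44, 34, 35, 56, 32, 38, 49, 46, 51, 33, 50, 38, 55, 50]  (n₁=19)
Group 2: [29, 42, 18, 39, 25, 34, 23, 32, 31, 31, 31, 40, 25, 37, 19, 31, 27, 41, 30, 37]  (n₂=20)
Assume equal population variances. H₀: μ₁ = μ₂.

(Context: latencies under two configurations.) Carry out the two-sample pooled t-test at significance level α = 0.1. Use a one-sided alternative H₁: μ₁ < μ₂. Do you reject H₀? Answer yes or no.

reject H₀: no

x̄₁=43.579, s₁=7.478, n₁=19
x̄₂=31.100, s₂=6.950, n₂=20
s_p² = [18·7.478² + 19·6.950²]/37 = 52.0117
SE = √(s_p²·(1/19+1/20)) = 2.3104
t = (43.579−31.100)/2.3104 = 5.4012
df = 37
p-value (one-sided, H₁ less) = 1.00000
At α=0.1: p ≥ α → fail to reject H₀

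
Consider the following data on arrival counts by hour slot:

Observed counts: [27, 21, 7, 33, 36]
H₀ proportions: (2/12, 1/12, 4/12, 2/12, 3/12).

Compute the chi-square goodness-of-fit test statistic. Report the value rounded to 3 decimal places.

test statistic = 49.637

n = 124; E_i = n·p_i = [20.67, 10.33, 41.33, 20.67, 31.00]
χ² = (27−20.67)²/20.67 + (21−10.33)²/10.33 + (7−41.33)²/41.33 + (33−20.67)²/20.67 + (36−31.00)²/31.00 = 49.6371
df = 4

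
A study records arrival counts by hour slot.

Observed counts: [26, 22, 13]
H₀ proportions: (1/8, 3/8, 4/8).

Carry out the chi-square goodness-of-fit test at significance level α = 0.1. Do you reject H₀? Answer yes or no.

reject H₀: yes

n = 61; E_i = n·p_i = [7.62, 22.88, 30.50]
χ² = (26−7.62)²/7.62 + (22−22.88)²/22.88 + (13−30.50)²/30.50 = 54.3552
df = 2
p-value (upper-tail) = 0.00000
At α=0.1: p < α → reject H₀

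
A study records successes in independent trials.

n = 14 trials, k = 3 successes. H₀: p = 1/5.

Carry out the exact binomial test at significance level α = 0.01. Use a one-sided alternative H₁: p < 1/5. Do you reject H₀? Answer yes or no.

Exact binomial: n=14, k=3, p₀=1/5=0.2000
P(X≤3) from Σ C(n,i)·p₀^i·(1−p₀)^(n−i)
p-value (one-sided, H₁ less) = 0.69819
At α=0.01: p ≥ α → fail to reject H₀

reject H₀: no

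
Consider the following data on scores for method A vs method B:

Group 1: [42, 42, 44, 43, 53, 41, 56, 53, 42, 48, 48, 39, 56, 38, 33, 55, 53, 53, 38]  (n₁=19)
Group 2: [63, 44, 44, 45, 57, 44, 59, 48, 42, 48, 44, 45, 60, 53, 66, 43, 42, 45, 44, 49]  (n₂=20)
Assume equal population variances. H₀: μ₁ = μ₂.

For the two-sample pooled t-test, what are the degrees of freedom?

df = n₁ + n₂ − 2 = 19 + 20 − 2 = 37

degrees of freedom = 37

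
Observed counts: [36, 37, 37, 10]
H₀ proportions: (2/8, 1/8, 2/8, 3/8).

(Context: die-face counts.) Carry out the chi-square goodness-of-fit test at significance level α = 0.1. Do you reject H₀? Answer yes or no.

reject H₀: yes

n = 120; E_i = n·p_i = [30.00, 15.00, 30.00, 45.00]
χ² = (36−30.00)²/30.00 + (37−15.00)²/15.00 + (37−30.00)²/30.00 + (10−45.00)²/45.00 = 62.3222
df = 3
p-value (upper-tail) = 0.00000
At α=0.1: p < α → reject H₀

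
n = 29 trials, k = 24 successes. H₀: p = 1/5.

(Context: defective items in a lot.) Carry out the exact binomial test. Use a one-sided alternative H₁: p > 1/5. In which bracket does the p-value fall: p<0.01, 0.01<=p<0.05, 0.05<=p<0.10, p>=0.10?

p-value bracket: p<0.01

Exact binomial: n=29, k=24, p₀=1/5=0.2000
P(X≥24) from Σ C(n,i)·p₀^i·(1−p₀)^(n−i)
p-value (one-sided, H₁ greater) = 0.00000
→ bracket: p<0.01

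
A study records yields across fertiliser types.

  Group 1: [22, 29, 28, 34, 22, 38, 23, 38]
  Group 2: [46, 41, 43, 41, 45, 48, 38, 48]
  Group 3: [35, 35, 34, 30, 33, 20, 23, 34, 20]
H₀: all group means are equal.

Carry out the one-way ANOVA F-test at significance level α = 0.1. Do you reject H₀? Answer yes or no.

Group means [29.25, 43.75, 29.33], grand mean 33.920
SSB = Σnᵢ(x̄ᵢ−x̄)² = 1136.840; SSW = ΣΣ(x−x̄ᵢ)² = 749.000
MSB = 1136.840/2 = 568.4200; MSW = 749.000/22 = 34.0455
F = MSB/MSW = 16.6959
df = (2, 22)
p-value (upper-tail) = 0.00004
At α=0.1: p < α → reject H₀

reject H₀: yes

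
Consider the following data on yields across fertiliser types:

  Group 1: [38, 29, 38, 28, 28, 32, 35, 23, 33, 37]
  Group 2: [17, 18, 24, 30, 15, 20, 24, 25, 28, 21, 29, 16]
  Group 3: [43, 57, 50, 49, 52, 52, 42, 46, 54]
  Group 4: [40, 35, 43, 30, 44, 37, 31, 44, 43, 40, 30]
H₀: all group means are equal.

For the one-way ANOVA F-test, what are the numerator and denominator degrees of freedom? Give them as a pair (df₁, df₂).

k = 4 groups, N = 42 total
df = (k−1, N−k) = (4−1, 42−4) = (3, 38)

degrees of freedom = [3, 38]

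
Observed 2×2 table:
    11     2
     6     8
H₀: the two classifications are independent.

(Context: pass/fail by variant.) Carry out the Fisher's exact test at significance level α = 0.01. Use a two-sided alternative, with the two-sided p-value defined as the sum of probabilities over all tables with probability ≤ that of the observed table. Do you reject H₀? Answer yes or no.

reject H₀: no

Margins: r₁=13, r₂=14, c₁=17, c₂=10, n=27
p_obs = C(13,11)·C(14,6)/C(27,17); sum pmf over tables with pmf ≤ p_obs
p-value (two-sided) = 0.04607
At α=0.01: p ≥ α → fail to reject H₀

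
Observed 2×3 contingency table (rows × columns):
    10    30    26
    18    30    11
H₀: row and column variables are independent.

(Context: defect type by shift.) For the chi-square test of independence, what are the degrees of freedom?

df = (r−1)(c−1) = (2−1)·(3−1) = 2

degrees of freedom = 2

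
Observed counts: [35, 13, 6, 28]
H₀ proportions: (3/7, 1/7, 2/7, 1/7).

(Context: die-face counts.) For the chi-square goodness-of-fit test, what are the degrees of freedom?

degrees of freedom = 3

df = k − 1 = 4 − 1 = 3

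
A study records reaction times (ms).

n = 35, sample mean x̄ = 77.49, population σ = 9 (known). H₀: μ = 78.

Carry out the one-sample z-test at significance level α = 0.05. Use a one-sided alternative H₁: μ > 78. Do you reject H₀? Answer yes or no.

reject H₀: no

SE = σ/√n = 9/√35 = 1.5213
z = (x̄−μ₀)/SE = (77.49−78)/1.5213 = -0.3352
p-value (one-sided, H₁ greater) = 0.63128
At α=0.05: p ≥ α → fail to reject H₀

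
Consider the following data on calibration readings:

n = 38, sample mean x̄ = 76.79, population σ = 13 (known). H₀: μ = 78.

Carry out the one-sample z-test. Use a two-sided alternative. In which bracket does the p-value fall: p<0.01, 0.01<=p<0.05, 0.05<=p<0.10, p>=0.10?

p-value bracket: p>=0.10

SE = σ/√n = 13/√38 = 2.1089
z = (x̄−μ₀)/SE = (76.79−78)/2.1089 = -0.5738
p-value (two-sided) = 0.56613
→ bracket: p>=0.10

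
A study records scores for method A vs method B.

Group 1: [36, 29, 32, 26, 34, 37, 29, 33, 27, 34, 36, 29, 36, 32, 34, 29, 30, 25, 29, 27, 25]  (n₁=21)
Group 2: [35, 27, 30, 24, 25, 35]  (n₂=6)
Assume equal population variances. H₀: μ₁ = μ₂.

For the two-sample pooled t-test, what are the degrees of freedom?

df = n₁ + n₂ − 2 = 21 + 6 − 2 = 25

degrees of freedom = 25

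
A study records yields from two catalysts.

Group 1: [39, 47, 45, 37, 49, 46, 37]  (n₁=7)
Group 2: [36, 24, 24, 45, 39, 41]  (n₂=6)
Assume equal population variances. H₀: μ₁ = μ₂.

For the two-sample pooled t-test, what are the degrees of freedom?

df = n₁ + n₂ − 2 = 7 + 6 − 2 = 11

degrees of freedom = 11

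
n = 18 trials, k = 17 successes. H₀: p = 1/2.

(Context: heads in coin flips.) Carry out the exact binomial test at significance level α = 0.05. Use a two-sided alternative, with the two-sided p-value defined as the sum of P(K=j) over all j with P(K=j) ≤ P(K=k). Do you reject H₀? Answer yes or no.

reject H₀: yes

Exact binomial: n=18, k=17, p₀=1/2=0.5000
P(X=j) = C(n,j)·p₀^j·(1−p₀)^(n−j); p = Σ P(X=j) over j with P(X=j) ≤ P(X=17)
p-value (two-sided) = 0.00014
At α=0.05: p < α → reject H₀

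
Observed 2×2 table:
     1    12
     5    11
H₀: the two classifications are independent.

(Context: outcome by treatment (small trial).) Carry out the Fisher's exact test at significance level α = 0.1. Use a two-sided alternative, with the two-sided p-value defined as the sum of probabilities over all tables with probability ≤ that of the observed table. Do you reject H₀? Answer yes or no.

reject H₀: no

Margins: r₁=13, r₂=16, c₁=6, c₂=23, n=29
p_obs = C(13,1)·C(16,5)/C(29,6); sum pmf over tables with pmf ≤ p_obs
p-value (two-sided) = 0.18336
At α=0.1: p ≥ α → fail to reject H₀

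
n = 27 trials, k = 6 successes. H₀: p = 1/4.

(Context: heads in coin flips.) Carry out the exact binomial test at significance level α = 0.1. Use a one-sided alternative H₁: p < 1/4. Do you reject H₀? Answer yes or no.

Exact binomial: n=27, k=6, p₀=1/4=0.2500
P(X≤6) from Σ C(n,i)·p₀^i·(1−p₀)^(n−i)
p-value (one-sided, H₁ less) = 0.47083
At α=0.1: p ≥ α → fail to reject H₀

reject H₀: no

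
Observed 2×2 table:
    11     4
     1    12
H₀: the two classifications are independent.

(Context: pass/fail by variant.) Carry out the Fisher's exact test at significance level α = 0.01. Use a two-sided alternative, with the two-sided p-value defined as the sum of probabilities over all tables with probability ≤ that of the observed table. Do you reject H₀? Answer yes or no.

reject H₀: yes

Margins: r₁=15, r₂=13, c₁=12, c₂=16, n=28
p_obs = C(15,11)·C(13,1)/C(28,12); sum pmf over tables with pmf ≤ p_obs
p-value (two-sided) = 0.00064
At α=0.01: p < α → reject H₀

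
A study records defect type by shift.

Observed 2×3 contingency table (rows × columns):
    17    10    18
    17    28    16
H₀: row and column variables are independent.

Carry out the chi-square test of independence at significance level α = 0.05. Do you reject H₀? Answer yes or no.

reject H₀: yes

Row totals [45, 61], col totals [34, 38, 34], n=106
χ² = (17−14.43)²/14.43 + (10−16.13)²/16.13 + (18−14.43)²/14.43 + (17−19.57)²/19.57 + (28−21.87)²/21.87 + (16−19.57)²/19.57 = 6.3741
df = 2
p-value (upper-tail) = 0.04129
At α=0.05: p < α → reject H₀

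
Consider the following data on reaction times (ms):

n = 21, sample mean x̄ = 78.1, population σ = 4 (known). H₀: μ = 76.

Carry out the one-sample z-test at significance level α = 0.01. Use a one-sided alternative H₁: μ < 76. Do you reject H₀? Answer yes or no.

SE = σ/√n = 4/√21 = 0.8729
z = (x̄−μ₀)/SE = (78.1−76)/0.8729 = 2.4059
p-value (one-sided, H₁ less) = 0.99193
At α=0.01: p ≥ α → fail to reject H₀

reject H₀: no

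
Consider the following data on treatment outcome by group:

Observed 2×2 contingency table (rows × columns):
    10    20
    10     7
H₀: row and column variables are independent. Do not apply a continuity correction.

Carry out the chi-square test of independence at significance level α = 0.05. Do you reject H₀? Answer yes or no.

reject H₀: no

Row totals [30, 17], col totals [20, 27], n=47
χ² = (10−12.77)²/12.77 + (20−17.23)²/17.23 + (10−7.23)²/7.23 + (7−9.77)²/9.77 = 2.8842
df = 1
p-value (upper-tail) = 0.08945
At α=0.05: p ≥ α → fail to reject H₀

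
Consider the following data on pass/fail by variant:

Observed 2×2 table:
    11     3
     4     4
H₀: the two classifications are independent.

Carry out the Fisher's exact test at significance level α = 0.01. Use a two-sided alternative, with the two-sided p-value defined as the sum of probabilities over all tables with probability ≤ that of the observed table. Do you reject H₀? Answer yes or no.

Margins: r₁=14, r₂=8, c₁=15, c₂=7, n=22
p_obs = C(14,11)·C(8,4)/C(22,15); sum pmf over tables with pmf ≤ p_obs
p-value (two-sided) = 0.34262
At α=0.01: p ≥ α → fail to reject H₀

reject H₀: no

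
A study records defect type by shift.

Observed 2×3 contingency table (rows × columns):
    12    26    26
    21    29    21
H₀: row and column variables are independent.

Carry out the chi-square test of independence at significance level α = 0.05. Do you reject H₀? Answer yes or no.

Row totals [64, 71], col totals [33, 55, 47], n=135
χ² = (12−15.64)²/15.64 + (26−26.07)²/26.07 + (26−22.28)²/22.28 + (21−17.36)²/17.36 + (29−28.93)²/28.93 + (21−24.72)²/24.72 = 2.7946
df = 2
p-value (upper-tail) = 0.24726
At α=0.05: p ≥ α → fail to reject H₀

reject H₀: no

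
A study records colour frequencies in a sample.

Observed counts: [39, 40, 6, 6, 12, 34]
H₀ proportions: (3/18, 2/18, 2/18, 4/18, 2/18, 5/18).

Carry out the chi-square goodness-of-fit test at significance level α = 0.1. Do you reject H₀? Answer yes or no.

reject H₀: yes

n = 137; E_i = n·p_i = [22.83, 15.22, 15.22, 30.44, 15.22, 38.06]
χ² = (39−22.83)²/22.83 + (40−15.22)²/15.22 + (6−15.22)²/15.22 + (6−30.44)²/30.44 + (12−15.22)²/15.22 + (34−38.06)²/38.06 = 78.1066
df = 5
p-value (upper-tail) = 0.00000
At α=0.1: p < α → reject H₀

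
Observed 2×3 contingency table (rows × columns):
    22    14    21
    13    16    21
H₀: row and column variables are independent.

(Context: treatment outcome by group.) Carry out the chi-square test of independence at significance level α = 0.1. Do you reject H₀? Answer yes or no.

Row totals [57, 50], col totals [35, 30, 42], n=107
χ² = (22−18.64)²/18.64 + (14−15.98)²/15.98 + (21−22.37)²/22.37 + (13−16.36)²/16.36 + (16−14.02)²/14.02 + (21−19.63)²/19.63 = 1.9982
df = 2
p-value (upper-tail) = 0.36821
At α=0.1: p ≥ α → fail to reject H₀

reject H₀: no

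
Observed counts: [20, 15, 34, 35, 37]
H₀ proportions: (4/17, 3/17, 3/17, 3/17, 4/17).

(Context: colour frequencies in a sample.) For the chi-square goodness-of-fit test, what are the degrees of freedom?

degrees of freedom = 4

df = k − 1 = 5 − 1 = 4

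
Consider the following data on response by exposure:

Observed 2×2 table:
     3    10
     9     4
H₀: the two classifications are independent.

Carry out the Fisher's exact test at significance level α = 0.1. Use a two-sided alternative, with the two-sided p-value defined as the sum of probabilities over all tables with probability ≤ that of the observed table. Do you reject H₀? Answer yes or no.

Margins: r₁=13, r₂=13, c₁=12, c₂=14, n=26
p_obs = C(13,3)·C(13,9)/C(26,12); sum pmf over tables with pmf ≤ p_obs
p-value (two-sided) = 0.04718
At α=0.1: p < α → reject H₀

reject H₀: yes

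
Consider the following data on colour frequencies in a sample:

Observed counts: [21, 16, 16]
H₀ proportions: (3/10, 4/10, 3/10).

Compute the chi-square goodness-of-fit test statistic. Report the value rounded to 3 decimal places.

n = 53; E_i = n·p_i = [15.90, 21.20, 15.90]
χ² = (21−15.90)²/15.90 + (16−21.20)²/21.20 + (16−15.90)²/15.90 = 2.9119
df = 2

test statistic = 2.912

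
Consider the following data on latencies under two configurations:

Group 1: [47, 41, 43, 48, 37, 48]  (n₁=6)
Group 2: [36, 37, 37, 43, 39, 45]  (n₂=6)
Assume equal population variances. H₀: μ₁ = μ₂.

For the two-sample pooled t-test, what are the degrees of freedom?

degrees of freedom = 10

df = n₁ + n₂ − 2 = 6 + 6 − 2 = 10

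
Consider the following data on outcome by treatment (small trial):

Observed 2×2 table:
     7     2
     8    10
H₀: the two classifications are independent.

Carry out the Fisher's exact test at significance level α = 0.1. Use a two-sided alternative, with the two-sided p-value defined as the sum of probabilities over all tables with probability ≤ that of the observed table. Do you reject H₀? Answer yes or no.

reject H₀: no

Margins: r₁=9, r₂=18, c₁=15, c₂=12, n=27
p_obs = C(9,7)·C(18,8)/C(27,15); sum pmf over tables with pmf ≤ p_obs
p-value (two-sided) = 0.21724
At α=0.1: p ≥ α → fail to reject H₀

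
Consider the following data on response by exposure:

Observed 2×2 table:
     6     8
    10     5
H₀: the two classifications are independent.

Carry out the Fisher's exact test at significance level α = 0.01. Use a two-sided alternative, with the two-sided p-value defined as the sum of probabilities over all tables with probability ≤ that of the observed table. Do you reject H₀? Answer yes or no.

reject H₀: no

Margins: r₁=14, r₂=15, c₁=16, c₂=13, n=29
p_obs = C(14,6)·C(15,10)/C(29,16); sum pmf over tables with pmf ≤ p_obs
p-value (two-sided) = 0.27230
At α=0.01: p ≥ α → fail to reject H₀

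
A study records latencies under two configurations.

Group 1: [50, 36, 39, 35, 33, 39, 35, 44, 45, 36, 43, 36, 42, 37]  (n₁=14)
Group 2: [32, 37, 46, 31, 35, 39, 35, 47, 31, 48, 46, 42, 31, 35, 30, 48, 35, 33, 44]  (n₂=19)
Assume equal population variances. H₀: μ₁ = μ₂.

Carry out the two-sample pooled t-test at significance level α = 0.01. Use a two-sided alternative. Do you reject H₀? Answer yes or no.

x̄₁=39.286, s₁=4.843, n₁=14
x̄₂=38.158, s₂=6.543, n₂=19
s_p² = [13·4.843² + 18·6.543²]/31 = 34.6898
SE = √(s_p²·(1/14+1/19)) = 2.0745
t = (39.286−38.158)/2.0745 = 0.5437
df = 31
p-value (two-sided) = 0.59057
At α=0.01: p ≥ α → fail to reject H₀

reject H₀: no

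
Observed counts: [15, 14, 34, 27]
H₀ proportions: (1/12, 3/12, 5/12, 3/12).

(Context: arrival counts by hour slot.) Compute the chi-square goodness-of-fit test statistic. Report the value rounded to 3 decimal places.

n = 90; E_i = n·p_i = [7.50, 22.50, 37.50, 22.50]
χ² = (15−7.50)²/7.50 + (14−22.50)²/22.50 + (34−37.50)²/37.50 + (27−22.50)²/22.50 = 11.9378
df = 3

test statistic = 11.938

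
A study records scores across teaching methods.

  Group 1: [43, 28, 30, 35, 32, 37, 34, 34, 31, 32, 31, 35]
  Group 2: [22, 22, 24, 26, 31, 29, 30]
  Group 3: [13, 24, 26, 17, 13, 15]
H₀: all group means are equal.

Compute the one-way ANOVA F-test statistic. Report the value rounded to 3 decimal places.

test statistic = 26.195

Group means [33.50, 26.29, 18.00], grand mean 27.760
SSB = Σnᵢ(x̄ᵢ−x̄)² = 982.131; SSW = ΣΣ(x−x̄ᵢ)² = 412.429
MSB = 982.131/2 = 491.0657; MSW = 412.429/22 = 18.7468
F = MSB/MSW = 26.1947
df = (2, 22)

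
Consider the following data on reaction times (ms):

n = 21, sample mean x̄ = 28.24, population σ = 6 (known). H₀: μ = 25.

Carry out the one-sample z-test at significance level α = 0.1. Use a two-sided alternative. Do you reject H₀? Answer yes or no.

SE = σ/√n = 6/√21 = 1.3093
z = (x̄−μ₀)/SE = (28.24−25)/1.3093 = 2.4746
p-value (two-sided) = 0.01334
At α=0.1: p < α → reject H₀

reject H₀: yes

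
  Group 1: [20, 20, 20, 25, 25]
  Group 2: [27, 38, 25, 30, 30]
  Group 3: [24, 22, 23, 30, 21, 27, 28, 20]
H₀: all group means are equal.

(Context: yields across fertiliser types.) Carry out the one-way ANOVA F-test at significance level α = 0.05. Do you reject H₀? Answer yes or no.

reject H₀: yes

Group means [22.00, 30.00, 24.38], grand mean 25.278
SSB = Σnᵢ(x̄ᵢ−x̄)² = 171.736; SSW = ΣΣ(x−x̄ᵢ)² = 217.875
MSB = 171.736/2 = 85.8681; MSW = 217.875/15 = 14.5250
F = MSB/MSW = 5.9117
df = (2, 15)
p-value (upper-tail) = 0.01279
At α=0.05: p < α → reject H₀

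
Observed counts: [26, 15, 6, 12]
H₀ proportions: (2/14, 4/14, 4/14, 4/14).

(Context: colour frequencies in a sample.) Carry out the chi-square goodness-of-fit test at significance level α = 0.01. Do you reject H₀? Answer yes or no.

n = 59; E_i = n·p_i = [8.43, 16.86, 16.86, 16.86]
χ² = (26−8.43)²/8.43 + (15−16.86)²/16.86 + (6−16.86)²/16.86 + (12−16.86)²/16.86 = 45.2288
df = 3
p-value (upper-tail) = 0.00000
At α=0.01: p < α → reject H₀

reject H₀: yes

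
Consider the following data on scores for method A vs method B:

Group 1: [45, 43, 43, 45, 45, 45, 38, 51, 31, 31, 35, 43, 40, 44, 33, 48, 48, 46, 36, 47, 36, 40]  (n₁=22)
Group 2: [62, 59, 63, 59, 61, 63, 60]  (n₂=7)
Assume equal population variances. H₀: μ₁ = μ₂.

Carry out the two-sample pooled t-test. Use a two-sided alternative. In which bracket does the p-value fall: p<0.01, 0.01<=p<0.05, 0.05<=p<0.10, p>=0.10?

p-value bracket: p<0.01

x̄₁=41.500, s₁=5.771, n₁=22
x̄₂=61.000, s₂=1.732, n₂=7
s_p² = [21·5.771² + 6·1.732²]/27 = 26.5741
SE = √(s_p²·(1/22+1/7)) = 2.2370
t = (41.500−61.000)/2.2370 = -8.7170
df = 27
p-value (two-sided) = 0.00000
→ bracket: p<0.01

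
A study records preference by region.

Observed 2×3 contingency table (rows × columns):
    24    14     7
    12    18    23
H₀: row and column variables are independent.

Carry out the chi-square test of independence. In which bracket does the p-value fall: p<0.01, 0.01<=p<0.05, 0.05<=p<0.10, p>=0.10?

p-value bracket: p<0.01

Row totals [45, 53], col totals [36, 32, 30], n=98
χ² = (24−16.53)²/16.53 + (14−14.69)²/14.69 + (7−13.78)²/13.78 + (12−19.47)²/19.47 + (18−17.31)²/17.31 + (23−16.22)²/16.22 = 12.4633
df = 2
p-value (upper-tail) = 0.00197
→ bracket: p<0.01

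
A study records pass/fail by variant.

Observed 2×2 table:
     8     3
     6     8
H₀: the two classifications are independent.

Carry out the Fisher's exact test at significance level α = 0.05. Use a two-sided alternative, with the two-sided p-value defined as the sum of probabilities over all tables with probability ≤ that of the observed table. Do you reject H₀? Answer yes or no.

reject H₀: no

Margins: r₁=11, r₂=14, c₁=14, c₂=11, n=25
p_obs = C(11,8)·C(14,6)/C(25,14); sum pmf over tables with pmf ≤ p_obs
p-value (two-sided) = 0.22716
At α=0.05: p ≥ α → fail to reject H₀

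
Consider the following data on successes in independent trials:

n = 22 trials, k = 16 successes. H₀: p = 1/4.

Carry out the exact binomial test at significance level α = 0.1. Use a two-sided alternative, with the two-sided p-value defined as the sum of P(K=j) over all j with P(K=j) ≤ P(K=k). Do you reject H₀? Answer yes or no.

Exact binomial: n=22, k=16, p₀=1/4=0.2500
P(X=j) = C(n,j)·p₀^j·(1−p₀)^(n−j); p = Σ P(X=j) over j with P(X=j) ≤ P(X=16)
p-value (two-sided) = 0.00000
At α=0.1: p < α → reject H₀

reject H₀: yes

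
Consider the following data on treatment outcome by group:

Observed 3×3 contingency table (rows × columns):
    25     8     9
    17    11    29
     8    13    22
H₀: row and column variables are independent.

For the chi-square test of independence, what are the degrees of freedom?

degrees of freedom = 4

df = (r−1)(c−1) = (3−1)·(3−1) = 4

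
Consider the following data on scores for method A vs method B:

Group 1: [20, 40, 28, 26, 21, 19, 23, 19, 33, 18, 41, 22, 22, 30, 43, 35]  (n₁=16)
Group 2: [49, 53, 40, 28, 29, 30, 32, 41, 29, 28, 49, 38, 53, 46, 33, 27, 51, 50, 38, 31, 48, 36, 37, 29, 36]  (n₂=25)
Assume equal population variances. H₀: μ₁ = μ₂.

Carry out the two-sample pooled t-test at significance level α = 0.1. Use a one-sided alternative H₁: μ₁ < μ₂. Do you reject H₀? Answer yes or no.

x̄₁=27.500, s₁=8.517, n₁=16
x̄₂=38.440, s₂=8.954, n₂=25
s_p² = [15·8.517² + 24·8.954²]/39 = 77.2349
SE = √(s_p²·(1/16+1/25)) = 2.8136
t = (27.500−38.440)/2.8136 = -3.8882
df = 39
p-value (one-sided, H₁ less) = 0.00019
At α=0.1: p < α → reject H₀

reject H₀: yes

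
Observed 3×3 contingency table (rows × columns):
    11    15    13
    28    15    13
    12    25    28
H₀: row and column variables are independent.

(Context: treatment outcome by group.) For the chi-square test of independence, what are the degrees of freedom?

degrees of freedom = 4

df = (r−1)(c−1) = (3−1)·(3−1) = 4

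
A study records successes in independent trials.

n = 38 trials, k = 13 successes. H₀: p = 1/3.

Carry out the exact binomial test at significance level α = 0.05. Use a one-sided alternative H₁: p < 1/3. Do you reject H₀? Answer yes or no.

reject H₀: no

Exact binomial: n=38, k=13, p₀=1/3=0.3333
P(X≤13) from Σ C(n,i)·p₀^i·(1−p₀)^(n−i)
p-value (one-sided, H₁ less) = 0.61939
At α=0.05: p ≥ α → fail to reject H₀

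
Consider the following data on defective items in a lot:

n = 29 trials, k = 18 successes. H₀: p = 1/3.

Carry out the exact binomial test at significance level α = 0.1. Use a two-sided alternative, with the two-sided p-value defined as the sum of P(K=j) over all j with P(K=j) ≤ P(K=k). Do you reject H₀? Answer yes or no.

reject H₀: yes

Exact binomial: n=29, k=18, p₀=1/3=0.3333
P(X=j) = C(n,j)·p₀^j·(1−p₀)^(n−j); p = Σ P(X=j) over j with P(X=j) ≤ P(X=18)
p-value (two-sided) = 0.00234
At α=0.1: p < α → reject H₀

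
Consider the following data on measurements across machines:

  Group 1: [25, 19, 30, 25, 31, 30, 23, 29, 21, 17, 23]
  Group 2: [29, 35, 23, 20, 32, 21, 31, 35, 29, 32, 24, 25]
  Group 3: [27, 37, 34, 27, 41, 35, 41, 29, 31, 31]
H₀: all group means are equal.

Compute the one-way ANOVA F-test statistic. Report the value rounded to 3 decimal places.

Group means [24.82, 28.00, 33.30], grand mean 28.545
SSB = Σnᵢ(x̄ᵢ−x̄)² = 382.445; SSW = ΣΣ(x−x̄ᵢ)² = 773.736
MSB = 382.445/2 = 191.2227; MSW = 773.736/30 = 25.7912
F = MSB/MSW = 7.4143
df = (2, 30)

test statistic = 7.414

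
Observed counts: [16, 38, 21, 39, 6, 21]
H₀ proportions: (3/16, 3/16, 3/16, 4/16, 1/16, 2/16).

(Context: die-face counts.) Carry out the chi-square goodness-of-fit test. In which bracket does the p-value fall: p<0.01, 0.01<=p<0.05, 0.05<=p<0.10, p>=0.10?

n = 141; E_i = n·p_i = [26.44, 26.44, 26.44, 35.25, 8.81, 17.62]
χ² = (16−26.44)²/26.44 + (38−26.44)²/26.44 + (21−26.44)²/26.44 + (39−35.25)²/35.25 + (6−8.81)²/8.81 + (21−17.62)²/17.62 = 12.2388
df = 5
p-value (upper-tail) = 0.03166
→ bracket: 0.01<=p<0.05

p-value bracket: 0.01<=p<0.05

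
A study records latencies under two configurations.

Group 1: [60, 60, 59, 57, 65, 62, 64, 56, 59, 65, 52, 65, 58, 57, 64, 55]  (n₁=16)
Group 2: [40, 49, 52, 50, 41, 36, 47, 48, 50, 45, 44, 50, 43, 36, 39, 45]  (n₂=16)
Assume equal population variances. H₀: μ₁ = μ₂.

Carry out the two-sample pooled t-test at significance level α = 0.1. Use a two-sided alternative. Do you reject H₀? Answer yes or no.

x̄₁=59.875, s₁=3.998, n₁=16
x̄₂=44.688, s₂=5.134, n₂=16
s_p² = [15·3.998² + 15·5.134²]/30 = 21.1729
SE = √(s_p²·(1/16+1/16)) = 1.6268
t = (59.875−44.688)/1.6268 = 9.3356
df = 30
p-value (two-sided) = 0.00000
At α=0.1: p < α → reject H₀

reject H₀: yes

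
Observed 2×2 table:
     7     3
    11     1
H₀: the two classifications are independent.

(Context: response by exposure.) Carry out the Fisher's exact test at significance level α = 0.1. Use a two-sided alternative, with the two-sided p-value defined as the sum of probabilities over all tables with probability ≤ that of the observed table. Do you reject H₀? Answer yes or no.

Margins: r₁=10, r₂=12, c₁=18, c₂=4, n=22
p_obs = C(10,7)·C(12,11)/C(22,18); sum pmf over tables with pmf ≤ p_obs
p-value (two-sided) = 0.29323
At α=0.1: p ≥ α → fail to reject H₀

reject H₀: no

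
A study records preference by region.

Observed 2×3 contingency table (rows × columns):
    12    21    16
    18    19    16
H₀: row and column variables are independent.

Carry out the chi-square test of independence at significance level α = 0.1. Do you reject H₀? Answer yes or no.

reject H₀: no

Row totals [49, 53], col totals [30, 40, 32], n=102
χ² = (12−14.41)²/14.41 + (21−19.22)²/19.22 + (16−15.37)²/15.37 + (18−15.59)²/15.59 + (19−20.78)²/20.78 + (16−16.63)²/16.63 = 1.1449
df = 2
p-value (upper-tail) = 0.56414
At α=0.1: p ≥ α → fail to reject H₀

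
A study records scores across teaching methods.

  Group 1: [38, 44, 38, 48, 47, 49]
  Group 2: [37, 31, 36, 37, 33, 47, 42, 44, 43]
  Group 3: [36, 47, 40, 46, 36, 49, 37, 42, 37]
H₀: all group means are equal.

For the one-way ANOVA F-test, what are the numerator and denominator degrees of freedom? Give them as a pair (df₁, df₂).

k = 3 groups, N = 24 total
df = (k−1, N−k) = (3−1, 24−3) = (2, 21)

degrees of freedom = [2, 21]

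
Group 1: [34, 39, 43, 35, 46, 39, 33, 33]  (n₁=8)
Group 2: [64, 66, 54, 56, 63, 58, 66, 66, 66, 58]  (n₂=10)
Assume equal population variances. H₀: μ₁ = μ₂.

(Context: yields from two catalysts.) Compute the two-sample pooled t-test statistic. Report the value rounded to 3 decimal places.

x̄₁=37.750, s₁=4.862, n₁=8
x̄₂=61.700, s₂=4.715, n₂=10
s_p² = [7·4.862² + 9·4.715²]/16 = 22.8500
SE = √(s_p²·(1/8+1/10)) = 2.2674
t = (37.750−61.700)/2.2674 = -10.5626
df = 16

test statistic = -10.563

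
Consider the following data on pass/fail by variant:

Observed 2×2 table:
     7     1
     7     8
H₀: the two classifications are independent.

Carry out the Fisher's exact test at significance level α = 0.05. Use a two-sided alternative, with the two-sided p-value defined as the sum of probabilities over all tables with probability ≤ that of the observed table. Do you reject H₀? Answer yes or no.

Margins: r₁=8, r₂=15, c₁=14, c₂=9, n=23
p_obs = C(8,7)·C(15,7)/C(23,14); sum pmf over tables with pmf ≤ p_obs
p-value (two-sided) = 0.08576
At α=0.05: p ≥ α → fail to reject H₀

reject H₀: no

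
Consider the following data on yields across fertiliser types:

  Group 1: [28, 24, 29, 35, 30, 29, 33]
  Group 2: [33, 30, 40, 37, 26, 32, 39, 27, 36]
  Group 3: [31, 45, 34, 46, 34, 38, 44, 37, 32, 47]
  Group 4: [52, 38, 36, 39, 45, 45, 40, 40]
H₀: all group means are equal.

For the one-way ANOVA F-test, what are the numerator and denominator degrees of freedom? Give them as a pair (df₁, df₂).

degrees of freedom = [3, 30]

k = 4 groups, N = 34 total
df = (k−1, N−k) = (4−1, 34−4) = (3, 30)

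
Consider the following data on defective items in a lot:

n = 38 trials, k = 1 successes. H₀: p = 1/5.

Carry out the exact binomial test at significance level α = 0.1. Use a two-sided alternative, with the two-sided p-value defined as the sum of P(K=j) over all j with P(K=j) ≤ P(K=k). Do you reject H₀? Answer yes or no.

reject H₀: yes

Exact binomial: n=38, k=1, p₀=1/5=0.2000
P(X=j) = C(n,j)·p₀^j·(1−p₀)^(n−j); p = Σ P(X=j) over j with P(X=j) ≤ P(X=1)
p-value (two-sided) = 0.00374
At α=0.1: p < α → reject H₀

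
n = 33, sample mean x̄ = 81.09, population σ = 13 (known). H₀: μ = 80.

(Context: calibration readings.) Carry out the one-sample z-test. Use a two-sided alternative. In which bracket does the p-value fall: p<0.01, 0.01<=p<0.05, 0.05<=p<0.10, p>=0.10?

SE = σ/√n = 13/√33 = 2.2630
z = (x̄−μ₀)/SE = (81.09−80)/2.2630 = 0.4817
p-value (two-sided) = 0.63005
→ bracket: p>=0.10

p-value bracket: p>=0.10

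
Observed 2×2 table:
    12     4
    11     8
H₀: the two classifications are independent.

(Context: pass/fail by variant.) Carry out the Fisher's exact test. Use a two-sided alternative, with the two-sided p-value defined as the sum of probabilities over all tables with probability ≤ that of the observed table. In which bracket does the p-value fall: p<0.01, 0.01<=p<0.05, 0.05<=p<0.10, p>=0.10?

p-value bracket: p>=0.10

Margins: r₁=16, r₂=19, c₁=23, c₂=12, n=35
p_obs = C(16,12)·C(19,11)/C(35,23); sum pmf over tables with pmf ≤ p_obs
p-value (two-sided) = 0.47586
→ bracket: p>=0.10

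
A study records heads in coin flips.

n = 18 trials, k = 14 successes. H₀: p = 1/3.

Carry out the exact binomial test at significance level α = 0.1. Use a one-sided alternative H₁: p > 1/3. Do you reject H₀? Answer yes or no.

Exact binomial: n=18, k=14, p₀=1/3=0.3333
P(X≥14) from Σ C(n,i)·p₀^i·(1−p₀)^(n−i)
p-value (one-sided, H₁ greater) = 0.00014
At α=0.1: p < α → reject H₀

reject H₀: yes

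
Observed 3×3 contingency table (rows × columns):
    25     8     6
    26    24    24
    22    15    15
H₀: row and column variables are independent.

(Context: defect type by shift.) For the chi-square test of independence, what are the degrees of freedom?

degrees of freedom = 4

df = (r−1)(c−1) = (3−1)·(3−1) = 4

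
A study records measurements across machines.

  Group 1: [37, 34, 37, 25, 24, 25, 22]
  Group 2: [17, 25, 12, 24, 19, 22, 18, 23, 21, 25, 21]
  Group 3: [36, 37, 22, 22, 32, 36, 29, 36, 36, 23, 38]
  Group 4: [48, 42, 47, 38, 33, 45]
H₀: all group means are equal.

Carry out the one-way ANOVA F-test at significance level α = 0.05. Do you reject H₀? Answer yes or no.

Group means [29.14, 20.64, 31.55, 42.17], grand mean 29.457
SSB = Σnᵢ(x̄ᵢ−x̄)² = 1873.723; SSW = ΣΣ(x−x̄ᵢ)² = 992.963
MSB = 1873.723/3 = 624.5742; MSW = 992.963/31 = 32.0311
F = MSB/MSW = 19.4990
df = (3, 31)
p-value (upper-tail) = 0.00000
At α=0.05: p < α → reject H₀

reject H₀: yes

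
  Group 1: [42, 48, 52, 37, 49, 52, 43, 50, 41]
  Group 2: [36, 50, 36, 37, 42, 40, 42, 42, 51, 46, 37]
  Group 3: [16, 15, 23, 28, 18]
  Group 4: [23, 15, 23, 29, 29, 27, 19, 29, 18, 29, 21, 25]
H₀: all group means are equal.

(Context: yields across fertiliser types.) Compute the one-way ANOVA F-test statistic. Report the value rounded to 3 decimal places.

Group means [46.00, 41.73, 20.00, 23.92], grand mean 34.054
SSB = Σnᵢ(x̄ᵢ−x̄)² = 4152.793; SSW = ΣΣ(x−x̄ᵢ)² = 899.098
MSB = 4152.793/3 = 1384.2645; MSW = 899.098/33 = 27.2454
F = MSB/MSW = 50.8073
df = (3, 33)

test statistic = 50.807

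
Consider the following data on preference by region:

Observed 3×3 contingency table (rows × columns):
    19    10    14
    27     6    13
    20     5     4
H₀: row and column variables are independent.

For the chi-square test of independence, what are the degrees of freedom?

df = (r−1)(c−1) = (3−1)·(3−1) = 4

degrees of freedom = 4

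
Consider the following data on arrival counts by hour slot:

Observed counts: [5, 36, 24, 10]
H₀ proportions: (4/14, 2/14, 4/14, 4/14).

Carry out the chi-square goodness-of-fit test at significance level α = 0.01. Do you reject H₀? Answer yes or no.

reject H₀: yes

n = 75; E_i = n·p_i = [21.43, 10.71, 21.43, 21.43]
χ² = (5−21.43)²/21.43 + (36−10.71)²/10.71 + (24−21.43)²/21.43 + (10−21.43)²/21.43 = 78.6733
df = 3
p-value (upper-tail) = 0.00000
At α=0.01: p < α → reject H₀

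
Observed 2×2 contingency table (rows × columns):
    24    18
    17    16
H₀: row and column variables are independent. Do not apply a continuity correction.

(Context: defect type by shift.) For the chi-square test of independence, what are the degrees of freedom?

df = (r−1)(c−1) = (2−1)·(2−1) = 1

degrees of freedom = 1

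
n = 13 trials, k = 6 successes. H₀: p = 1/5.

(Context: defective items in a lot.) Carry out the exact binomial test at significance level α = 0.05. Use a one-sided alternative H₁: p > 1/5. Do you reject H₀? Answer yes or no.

reject H₀: yes

Exact binomial: n=13, k=6, p₀=1/5=0.2000
P(X≥6) from Σ C(n,i)·p₀^i·(1−p₀)^(n−i)
p-value (one-sided, H₁ greater) = 0.03004
At α=0.05: p < α → reject H₀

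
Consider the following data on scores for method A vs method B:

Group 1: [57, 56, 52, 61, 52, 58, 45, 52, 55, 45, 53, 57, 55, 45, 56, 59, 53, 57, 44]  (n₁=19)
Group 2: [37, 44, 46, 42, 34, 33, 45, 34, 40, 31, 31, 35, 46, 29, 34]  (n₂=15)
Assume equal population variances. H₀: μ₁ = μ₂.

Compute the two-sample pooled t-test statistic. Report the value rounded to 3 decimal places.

test statistic = 8.371

x̄₁=53.263, s₁=5.130, n₁=19
x̄₂=37.400, s₂=5.914, n₂=15
s_p² = [18·5.130² + 14·5.914²]/32 = 30.1026
SE = √(s_p²·(1/19+1/15)) = 1.8950
t = (53.263−37.400)/1.8950 = 8.3709
df = 32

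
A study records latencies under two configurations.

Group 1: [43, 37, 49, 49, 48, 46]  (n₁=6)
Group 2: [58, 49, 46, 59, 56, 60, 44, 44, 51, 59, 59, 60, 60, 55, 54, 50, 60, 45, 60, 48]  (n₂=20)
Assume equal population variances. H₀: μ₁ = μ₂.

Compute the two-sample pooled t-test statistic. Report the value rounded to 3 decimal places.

test statistic = -3.138

x̄₁=45.333, s₁=4.676, n₁=6
x̄₂=53.850, s₂=6.098, n₂=20
s_p² = [5·4.676² + 19·6.098²]/24 = 33.9951
SE = √(s_p²·(1/6+1/20)) = 2.7140
t = (45.333−53.850)/2.7140 = -3.1381
df = 24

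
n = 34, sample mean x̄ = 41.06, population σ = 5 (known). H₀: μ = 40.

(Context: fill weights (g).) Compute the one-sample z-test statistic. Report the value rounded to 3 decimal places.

test statistic = 1.236

SE = σ/√n = 5/√34 = 0.8575
z = (x̄−μ₀)/SE = (41.06−40)/0.8575 = 1.2362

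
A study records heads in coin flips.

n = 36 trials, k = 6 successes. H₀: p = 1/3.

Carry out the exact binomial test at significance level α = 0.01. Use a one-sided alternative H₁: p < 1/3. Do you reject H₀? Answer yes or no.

Exact binomial: n=36, k=6, p₀=1/3=0.3333
P(X≤6) from Σ C(n,i)·p₀^i·(1−p₀)^(n−i)
p-value (one-sided, H₁ less) = 0.02150
At α=0.01: p ≥ α → fail to reject H₀

reject H₀: no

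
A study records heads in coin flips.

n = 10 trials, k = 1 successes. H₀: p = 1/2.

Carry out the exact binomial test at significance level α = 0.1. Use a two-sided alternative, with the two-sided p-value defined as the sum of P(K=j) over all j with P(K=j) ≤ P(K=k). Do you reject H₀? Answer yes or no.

reject H₀: yes

Exact binomial: n=10, k=1, p₀=1/2=0.5000
P(X=j) = C(n,j)·p₀^j·(1−p₀)^(n−j); p = Σ P(X=j) over j with P(X=j) ≤ P(X=1)
p-value (two-sided) = 0.02148
At α=0.1: p < α → reject H₀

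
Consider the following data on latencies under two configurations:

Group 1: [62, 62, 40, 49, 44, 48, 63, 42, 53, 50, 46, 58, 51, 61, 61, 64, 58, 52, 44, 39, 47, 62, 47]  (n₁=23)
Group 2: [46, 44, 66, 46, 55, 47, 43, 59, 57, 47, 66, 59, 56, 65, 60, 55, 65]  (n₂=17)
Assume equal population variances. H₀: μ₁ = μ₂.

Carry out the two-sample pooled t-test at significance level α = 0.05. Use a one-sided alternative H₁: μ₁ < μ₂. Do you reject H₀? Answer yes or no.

x̄₁=52.304, s₁=8.132, n₁=23
x̄₂=55.059, s₂=8.135, n₂=17
s_p² = [22·8.132² + 16·8.135²]/38 = 66.1529
SE = √(s_p²·(1/23+1/17)) = 2.6015
t = (52.304−55.059)/2.6015 = -1.0588
df = 38
p-value (one-sided, H₁ less) = 0.14818
At α=0.05: p ≥ α → fail to reject H₀

reject H₀: no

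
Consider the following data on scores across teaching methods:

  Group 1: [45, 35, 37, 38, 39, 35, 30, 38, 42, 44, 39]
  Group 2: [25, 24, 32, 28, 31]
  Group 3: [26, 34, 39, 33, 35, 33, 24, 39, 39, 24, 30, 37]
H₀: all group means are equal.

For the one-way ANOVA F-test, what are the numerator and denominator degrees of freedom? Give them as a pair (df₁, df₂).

k = 3 groups, N = 28 total
df = (k−1, N−k) = (3−1, 28−3) = (2, 25)

degrees of freedom = [2, 25]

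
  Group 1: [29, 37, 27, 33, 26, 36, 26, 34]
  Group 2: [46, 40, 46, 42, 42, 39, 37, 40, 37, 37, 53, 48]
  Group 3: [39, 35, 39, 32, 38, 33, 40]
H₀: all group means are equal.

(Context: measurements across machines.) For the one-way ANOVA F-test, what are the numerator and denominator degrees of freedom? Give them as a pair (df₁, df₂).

degrees of freedom = [2, 24]

k = 3 groups, N = 27 total
df = (k−1, N−k) = (3−1, 27−3) = (2, 24)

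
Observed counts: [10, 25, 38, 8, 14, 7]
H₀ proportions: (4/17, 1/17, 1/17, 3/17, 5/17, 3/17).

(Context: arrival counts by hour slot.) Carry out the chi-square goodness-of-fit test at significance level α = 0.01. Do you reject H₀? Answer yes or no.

n = 102; E_i = n·p_i = [24.00, 6.00, 6.00, 18.00, 30.00, 18.00]
χ² = (10−24.00)²/24.00 + (25−6.00)²/6.00 + (38−6.00)²/6.00 + (8−18.00)²/18.00 + (14−30.00)²/30.00 + (7−18.00)²/18.00 = 259.8111
df = 5
p-value (upper-tail) = 0.00000
At α=0.01: p < α → reject H₀

reject H₀: yes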